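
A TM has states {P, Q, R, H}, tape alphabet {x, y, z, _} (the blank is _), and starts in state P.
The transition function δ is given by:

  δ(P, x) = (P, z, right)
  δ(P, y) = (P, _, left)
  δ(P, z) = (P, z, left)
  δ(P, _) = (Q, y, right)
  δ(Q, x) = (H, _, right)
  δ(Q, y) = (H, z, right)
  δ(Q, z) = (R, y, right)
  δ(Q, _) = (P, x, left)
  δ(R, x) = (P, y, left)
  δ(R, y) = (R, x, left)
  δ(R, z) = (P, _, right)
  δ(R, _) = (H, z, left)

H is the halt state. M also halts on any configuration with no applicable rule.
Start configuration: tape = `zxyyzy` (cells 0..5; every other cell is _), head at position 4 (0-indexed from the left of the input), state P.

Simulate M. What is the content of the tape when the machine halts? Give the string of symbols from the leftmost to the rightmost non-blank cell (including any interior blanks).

yy_y_zy

P | _zxyy[z]y   read z → write z, move left, go to P
P | _zxy[y]zy   read y → write _, move left, go to P
P | _zx[y]_zy   read y → write _, move left, go to P
P | _z[x]__zy   read x → write z, move right, go to P
P | _zz[_]_zy   read _ → write y, move right, go to Q
Q | _zzy[_]zy   read _ → write x, move left, go to P
P | _zz[y]xzy   read y → write _, move left, go to P
P | _z[z]_xzy   read z → write z, move left, go to P
P | _[z]z_xzy   read z → write z, move left, go to P
P | [_]zz_xzy   read _ → write y, move right, go to Q
Q | y[z]z_xzy   read z → write y, move right, go to R
R | yy[z]_xzy   read z → write _, move right, go to P
P | yy_[_]xzy   read _ → write y, move right, go to Q
Q | yy_y[x]zy   read x → write _, move right, go to H
H | yy_y_[z]y
The non-blank tape span at halt is yy_y_zy.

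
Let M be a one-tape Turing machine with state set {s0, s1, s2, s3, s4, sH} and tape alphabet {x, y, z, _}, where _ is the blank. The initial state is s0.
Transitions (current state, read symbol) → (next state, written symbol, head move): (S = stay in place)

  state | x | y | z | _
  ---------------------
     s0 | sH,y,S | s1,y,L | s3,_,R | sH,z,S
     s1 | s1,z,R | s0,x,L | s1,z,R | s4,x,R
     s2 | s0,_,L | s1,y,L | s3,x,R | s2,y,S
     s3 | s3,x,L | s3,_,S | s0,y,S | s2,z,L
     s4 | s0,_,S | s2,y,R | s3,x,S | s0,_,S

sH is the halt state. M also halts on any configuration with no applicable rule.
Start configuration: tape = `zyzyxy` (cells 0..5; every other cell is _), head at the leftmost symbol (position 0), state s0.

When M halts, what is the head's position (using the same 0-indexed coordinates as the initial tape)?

-4

s0 | ____[z]yzyxy   read z → write _, move R, go to s3
s3 | _____[y]zyxy   read y → write _, move S, go to s3
s3 | _____[_]zyxy   read _ → write z, move L, go to s2
s2 | ____[_]zzyxy   read _ → write y, move S, go to s2
s2 | ____[y]zzyxy   read y → write y, move L, go to s1
s1 | ___[_]yzzyxy   read _ → write x, move R, go to s4
s4 | ___x[y]zzyxy   read y → write y, move R, go to s2
s2 | ___xy[z]zyxy   read z → write x, move R, go to s3
s3 | ___xyx[z]yxy   read z → write y, move S, go to s0
s0 | ___xyx[y]yxy   read y → write y, move L, go to s1
s1 | ___xy[x]yyxy   read x → write z, move R, go to s1
s1 | ___xyz[y]yxy   read y → write x, move L, go to s0
s0 | ___xy[z]xyxy   read z → write _, move R, go to s3
s3 | ___xy_[x]yxy   read x → write x, move L, go to s3
s3 | ___xy[_]xyxy   read _ → write z, move L, go to s2
s2 | ___x[y]zxyxy   read y → write y, move L, go to s1
s1 | ___[x]yzxyxy   read x → write z, move R, go to s1
s1 | ___z[y]zxyxy   read y → write x, move L, go to s0
s0 | ___[z]xzxyxy   read z → write _, move R, go to s3
s3 | ____[x]zxyxy   read x → write x, move L, go to s3
s3 | ___[_]xzxyxy   read _ → write z, move L, go to s2
s2 | __[_]zxzxyxy   read _ → write y, move S, go to s2
s2 | __[y]zxzxyxy   read y → write y, move L, go to s1
s1 | _[_]yzxzxyxy   read _ → write x, move R, go to s4
s4 | _x[y]zxzxyxy   read y → write y, move R, go to s2
s2 | _xy[z]xzxyxy   read z → write x, move R, go to s3
s3 | _xyx[x]zxyxy   read x → write x, move L, go to s3
s3 | _xy[x]xzxyxy   read x → write x, move L, go to s3
s3 | _x[y]xxzxyxy   read y → write _, move S, go to s3
s3 | _x[_]xxzxyxy   read _ → write z, move L, go to s2
s2 | _[x]zxxzxyxy   read x → write _, move L, go to s0
s0 | [_]_zxxzxyxy   read _ → write z, move S, go to sH
sH | [z]_zxxzxyxy
At halt the head is at cell -4.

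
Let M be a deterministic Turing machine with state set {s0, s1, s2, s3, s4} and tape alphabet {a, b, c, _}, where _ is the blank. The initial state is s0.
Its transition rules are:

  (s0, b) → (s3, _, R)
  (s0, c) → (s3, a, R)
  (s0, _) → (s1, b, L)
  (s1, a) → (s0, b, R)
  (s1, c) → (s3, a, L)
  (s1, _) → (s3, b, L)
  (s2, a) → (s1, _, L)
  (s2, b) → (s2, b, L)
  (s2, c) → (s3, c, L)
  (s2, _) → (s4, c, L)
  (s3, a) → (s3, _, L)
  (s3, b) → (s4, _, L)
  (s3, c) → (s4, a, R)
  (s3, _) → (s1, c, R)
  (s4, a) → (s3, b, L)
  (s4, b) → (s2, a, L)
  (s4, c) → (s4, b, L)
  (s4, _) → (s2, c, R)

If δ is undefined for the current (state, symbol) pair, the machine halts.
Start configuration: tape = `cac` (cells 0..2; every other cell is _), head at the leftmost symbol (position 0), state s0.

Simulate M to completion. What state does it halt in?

s1

s0 | ___[c]ac   read c → write a, move R, go to s3
s3 | ___a[a]c   read a → write _, move L, go to s3
s3 | ___[a]_c   read a → write _, move L, go to s3
s3 | __[_]__c   read _ → write c, move R, go to s1
s1 | __c[_]_c   read _ → write b, move L, go to s3
s3 | __[c]b_c   read c → write a, move R, go to s4
s4 | __a[b]_c   read b → write a, move L, go to s2
s2 | __[a]a_c   read a → write _, move L, go to s1
s1 | _[_]_a_c   read _ → write b, move L, go to s3
s3 | [_]b_a_c   read _ → write c, move R, go to s1
s1 | c[b]_a_c
No transition is defined for (s1, b); M halts in state s1.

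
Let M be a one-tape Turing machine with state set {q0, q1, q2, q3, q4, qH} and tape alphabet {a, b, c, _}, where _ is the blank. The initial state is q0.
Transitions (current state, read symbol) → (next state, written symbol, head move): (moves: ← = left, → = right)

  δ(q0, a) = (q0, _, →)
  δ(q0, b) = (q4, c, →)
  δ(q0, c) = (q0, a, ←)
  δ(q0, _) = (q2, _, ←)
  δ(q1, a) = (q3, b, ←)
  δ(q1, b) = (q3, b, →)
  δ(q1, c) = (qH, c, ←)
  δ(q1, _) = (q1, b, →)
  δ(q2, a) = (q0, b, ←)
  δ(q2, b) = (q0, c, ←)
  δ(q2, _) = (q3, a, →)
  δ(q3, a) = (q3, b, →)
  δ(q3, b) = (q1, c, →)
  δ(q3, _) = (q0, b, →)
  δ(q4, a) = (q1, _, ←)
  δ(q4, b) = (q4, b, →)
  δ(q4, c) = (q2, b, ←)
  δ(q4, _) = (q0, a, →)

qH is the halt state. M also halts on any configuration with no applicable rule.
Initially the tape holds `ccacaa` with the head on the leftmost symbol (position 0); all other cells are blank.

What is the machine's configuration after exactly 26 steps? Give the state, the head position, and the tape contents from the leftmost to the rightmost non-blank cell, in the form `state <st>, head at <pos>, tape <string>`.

state q0, head at 6, tape ababab

q0 | ___[c]cacaa_   read c → write a, move ←, go to q0
q0 | __[_]acacaa_   read _ → write _, move ←, go to q2
q2 | _[_]_acacaa_   read _ → write a, move →, go to q3
q3 | _a[_]acacaa_   read _ → write b, move →, go to q0
q0 | _ab[a]cacaa_   read a → write _, move →, go to q0
q0 | _ab_[c]acaa_   read c → write a, move ←, go to q0
q0 | _ab[_]aacaa_   read _ → write _, move ←, go to q2
q2 | _a[b]_aacaa_   read b → write c, move ←, go to q0
q0 | _[a]c_aacaa_   read a → write _, move →, go to q0
q0 | __[c]_aacaa_   read c → write a, move ←, go to q0
q0 | _[_]a_aacaa_   read _ → write _, move ←, go to q2
q2 | [_]_a_aacaa_   read _ → write a, move →, go to q3
q3 | a[_]a_aacaa_   read _ → write b, move →, go to q0
q0 | ab[a]_aacaa_   read a → write _, move →, go to q0
q0 | ab_[_]aacaa_   read _ → write _, move ←, go to q2
q2 | ab[_]_aacaa_   read _ → write a, move →, go to q3
q3 | aba[_]aacaa_   read _ → write b, move →, go to q0
q0 | abab[a]acaa_   read a → write _, move →, go to q0
q0 | abab_[a]caa_   read a → write _, move →, go to q0
q0 | abab__[c]aa_   read c → write a, move ←, go to q0
q0 | abab_[_]aaa_   read _ → write _, move ←, go to q2
q2 | abab[_]_aaa_   read _ → write a, move →, go to q3
q3 | ababa[_]aaa_   read _ → write b, move →, go to q0
q0 | ababab[a]aa_   read a → write _, move →, go to q0
q0 | ababab_[a]a_   read a → write _, move →, go to q0
q0 | ababab__[a]_   read a → write _, move →, go to q0
q0 | ababab___[_]
After 26 steps: state q0, head at 6, tape ababab.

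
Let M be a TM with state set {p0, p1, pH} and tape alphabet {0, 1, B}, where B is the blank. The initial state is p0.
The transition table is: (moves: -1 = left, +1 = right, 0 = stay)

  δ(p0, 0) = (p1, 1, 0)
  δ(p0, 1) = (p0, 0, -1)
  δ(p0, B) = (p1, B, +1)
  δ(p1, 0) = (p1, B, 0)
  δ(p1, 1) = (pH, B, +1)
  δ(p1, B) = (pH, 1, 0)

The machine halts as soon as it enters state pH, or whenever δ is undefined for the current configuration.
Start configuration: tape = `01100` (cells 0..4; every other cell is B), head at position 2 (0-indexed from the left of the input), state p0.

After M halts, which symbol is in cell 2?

0

state=p0 head=2 tape=01[1]00   (p0,1)→(p0,0,-1)
state=p0 head=1 tape=0[1]000   (p0,1)→(p0,0,-1)
state=p0 head=0 tape=[0]0000   (p0,0)→(p1,1,0)
state=p1 head=0 tape=[1]0000   (p1,1)→(pH,B,+1)
state=pH head=1 tape=B[0]000
Cell 2 holds 0 when M halts.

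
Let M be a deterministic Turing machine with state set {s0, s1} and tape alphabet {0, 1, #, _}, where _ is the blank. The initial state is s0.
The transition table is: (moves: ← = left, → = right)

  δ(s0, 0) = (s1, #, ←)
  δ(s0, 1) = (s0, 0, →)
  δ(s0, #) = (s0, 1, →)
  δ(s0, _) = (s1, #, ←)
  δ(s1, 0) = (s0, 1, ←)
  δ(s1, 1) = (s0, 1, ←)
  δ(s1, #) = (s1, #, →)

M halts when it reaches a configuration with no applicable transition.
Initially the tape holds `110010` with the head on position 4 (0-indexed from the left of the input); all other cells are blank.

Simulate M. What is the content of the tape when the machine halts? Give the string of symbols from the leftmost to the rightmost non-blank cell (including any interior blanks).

#1#1#1#1#

state=s0 head=4 tape=__1100[1]0__   (s0,1)→(s0,0,→)
state=s0 head=5 tape=__11000[0]__   (s0,0)→(s1,#,←)
state=s1 head=4 tape=__1100[0]#__   (s1,0)→(s0,1,←)
state=s0 head=3 tape=__110[0]1#__   (s0,0)→(s1,#,←)
state=s1 head=2 tape=__11[0]#1#__   (s1,0)→(s0,1,←)
state=s0 head=1 tape=__1[1]1#1#__   (s0,1)→(s0,0,→)
state=s0 head=2 tape=__10[1]#1#__   (s0,1)→(s0,0,→)
state=s0 head=3 tape=__100[#]1#__   (s0,#)→(s0,1,→)
state=s0 head=4 tape=__1001[1]#__   (s0,1)→(s0,0,→)
state=s0 head=5 tape=__10010[#]__   (s0,#)→(s0,1,→)
state=s0 head=6 tape=__100101[_]_   (s0,_)→(s1,#,←)
state=s1 head=5 tape=__10010[1]#_   (s1,1)→(s0,1,←)
state=s0 head=4 tape=__1001[0]1#_   (s0,0)→(s1,#,←)
state=s1 head=3 tape=__100[1]#1#_   (s1,1)→(s0,1,←)
state=s0 head=2 tape=__10[0]1#1#_   (s0,0)→(s1,#,←)
state=s1 head=1 tape=__1[0]#1#1#_   (s1,0)→(s0,1,←)
state=s0 head=0 tape=__[1]1#1#1#_   (s0,1)→(s0,0,→)
state=s0 head=1 tape=__0[1]#1#1#_   (s0,1)→(s0,0,→)
state=s0 head=2 tape=__00[#]1#1#_   (s0,#)→(s0,1,→)
state=s0 head=3 tape=__001[1]#1#_   (s0,1)→(s0,0,→)
state=s0 head=4 tape=__0010[#]1#_   (s0,#)→(s0,1,→)
state=s0 head=5 tape=__00101[1]#_   (s0,1)→(s0,0,→)
state=s0 head=6 tape=__001010[#]_   (s0,#)→(s0,1,→)
state=s0 head=7 tape=__0010101[_]   (s0,_)→(s1,#,←)
state=s1 head=6 tape=__001010[1]#   (s1,1)→(s0,1,←)
state=s0 head=5 tape=__00101[0]1#   (s0,0)→(s1,#,←)
state=s1 head=4 tape=__0010[1]#1#   (s1,1)→(s0,1,←)
state=s0 head=3 tape=__001[0]1#1#   (s0,0)→(s1,#,←)
state=s1 head=2 tape=__00[1]#1#1#   (s1,1)→(s0,1,←)
state=s0 head=1 tape=__0[0]1#1#1#   (s0,0)→(s1,#,←)
state=s1 head=0 tape=__[0]#1#1#1#   (s1,0)→(s0,1,←)
state=s0 head=-1 tape=_[_]1#1#1#1#   (s0,_)→(s1,#,←)
state=s1 head=-2 tape=[_]#1#1#1#1#
The non-blank tape span at halt is #1#1#1#1#.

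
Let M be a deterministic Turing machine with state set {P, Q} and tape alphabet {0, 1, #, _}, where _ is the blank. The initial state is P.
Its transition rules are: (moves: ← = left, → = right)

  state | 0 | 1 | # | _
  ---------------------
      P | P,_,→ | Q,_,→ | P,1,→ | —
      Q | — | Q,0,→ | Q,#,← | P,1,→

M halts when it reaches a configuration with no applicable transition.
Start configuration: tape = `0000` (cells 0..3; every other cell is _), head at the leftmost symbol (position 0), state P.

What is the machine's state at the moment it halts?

P | [0]000_   read 0 → write _, move →, go to P
P | _[0]00_   read 0 → write _, move →, go to P
P | __[0]0_   read 0 → write _, move →, go to P
P | ___[0]_   read 0 → write _, move →, go to P
P | ____[_]
No transition is defined for (P, _); M halts in state P.

P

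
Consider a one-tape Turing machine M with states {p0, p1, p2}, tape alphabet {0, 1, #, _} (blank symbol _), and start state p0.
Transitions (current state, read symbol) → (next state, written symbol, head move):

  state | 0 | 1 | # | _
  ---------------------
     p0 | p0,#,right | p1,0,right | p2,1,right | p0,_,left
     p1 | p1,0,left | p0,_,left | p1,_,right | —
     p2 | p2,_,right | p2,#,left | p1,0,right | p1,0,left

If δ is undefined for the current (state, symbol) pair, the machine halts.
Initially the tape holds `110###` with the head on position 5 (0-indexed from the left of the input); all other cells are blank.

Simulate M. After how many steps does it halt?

p0 | 110##[#]_   read # → write 1, move right, go to p2
p2 | 110##1[_]   read _ → write 0, move left, go to p1
p1 | 110##[1]0   read 1 → write _, move left, go to p0
p0 | 110#[#]_0   read # → write 1, move right, go to p2
p2 | 110#1[_]0   read _ → write 0, move left, go to p1
p1 | 110#[1]00   read 1 → write _, move left, go to p0
p0 | 110[#]_00   read # → write 1, move right, go to p2
p2 | 1101[_]00   read _ → write 0, move left, go to p1
p1 | 110[1]000   read 1 → write _, move left, go to p0
p0 | 11[0]_000   read 0 → write #, move right, go to p0
p0 | 11#[_]000   read _ → write _, move left, go to p0
p0 | 11[#]_000   read # → write 1, move right, go to p2
p2 | 111[_]000   read _ → write 0, move left, go to p1
p1 | 11[1]0000   read 1 → write _, move left, go to p0
p0 | 1[1]_0000   read 1 → write 0, move right, go to p1
p1 | 10[_]0000
M halts after 15 transitions.

15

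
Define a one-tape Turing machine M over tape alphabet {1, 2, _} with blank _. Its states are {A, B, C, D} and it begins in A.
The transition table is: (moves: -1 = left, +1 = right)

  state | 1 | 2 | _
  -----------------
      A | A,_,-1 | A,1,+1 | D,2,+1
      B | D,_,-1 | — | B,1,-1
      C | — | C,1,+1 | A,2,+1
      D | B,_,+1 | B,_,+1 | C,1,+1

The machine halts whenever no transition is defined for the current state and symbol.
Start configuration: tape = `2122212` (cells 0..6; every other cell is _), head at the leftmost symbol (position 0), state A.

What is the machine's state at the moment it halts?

state=A head=0 tape=_[2]122212_   (A,2)→(A,1,+1)
state=A head=1 tape=_1[1]22212_   (A,1)→(A,_,-1)
state=A head=0 tape=_[1]_22212_   (A,1)→(A,_,-1)
state=A head=-1 tape=[_]__22212_   (A,_)→(D,2,+1)
state=D head=0 tape=2[_]_22212_   (D,_)→(C,1,+1)
state=C head=1 tape=21[_]22212_   (C,_)→(A,2,+1)
state=A head=2 tape=212[2]2212_   (A,2)→(A,1,+1)
state=A head=3 tape=2121[2]212_   (A,2)→(A,1,+1)
state=A head=4 tape=21211[2]12_   (A,2)→(A,1,+1)
state=A head=5 tape=212111[1]2_   (A,1)→(A,_,-1)
state=A head=4 tape=21211[1]_2_   (A,1)→(A,_,-1)
state=A head=3 tape=2121[1]__2_   (A,1)→(A,_,-1)
state=A head=2 tape=212[1]___2_   (A,1)→(A,_,-1)
state=A head=1 tape=21[2]____2_   (A,2)→(A,1,+1)
state=A head=2 tape=211[_]___2_   (A,_)→(D,2,+1)
state=D head=3 tape=2112[_]__2_   (D,_)→(C,1,+1)
state=C head=4 tape=21121[_]_2_   (C,_)→(A,2,+1)
state=A head=5 tape=211212[_]2_   (A,_)→(D,2,+1)
state=D head=6 tape=2112122[2]_   (D,2)→(B,_,+1)
state=B head=7 tape=2112122_[_]   (B,_)→(B,1,-1)
state=B head=6 tape=2112122[_]1   (B,_)→(B,1,-1)
state=B head=5 tape=211212[2]11
No transition is defined for (B, 2); M halts in state B.

B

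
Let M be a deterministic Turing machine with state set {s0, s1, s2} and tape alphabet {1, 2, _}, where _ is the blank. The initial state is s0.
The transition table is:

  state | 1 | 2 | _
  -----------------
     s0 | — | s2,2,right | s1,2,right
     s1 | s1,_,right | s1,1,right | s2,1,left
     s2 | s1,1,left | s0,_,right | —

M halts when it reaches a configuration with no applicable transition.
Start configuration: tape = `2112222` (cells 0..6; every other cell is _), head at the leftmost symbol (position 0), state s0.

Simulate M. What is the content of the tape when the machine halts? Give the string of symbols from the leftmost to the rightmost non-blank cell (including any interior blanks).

s0 | [2]112222__   read 2 → write 2, move right, go to s2
s2 | 2[1]12222__   read 1 → write 1, move left, go to s1
s1 | [2]112222__   read 2 → write 1, move right, go to s1
s1 | 1[1]12222__   read 1 → write _, move right, go to s1
s1 | 1_[1]2222__   read 1 → write _, move right, go to s1
s1 | 1__[2]222__   read 2 → write 1, move right, go to s1
s1 | 1__1[2]22__   read 2 → write 1, move right, go to s1
s1 | 1__11[2]2__   read 2 → write 1, move right, go to s1
s1 | 1__111[2]__   read 2 → write 1, move right, go to s1
s1 | 1__1111[_]_   read _ → write 1, move left, go to s2
s2 | 1__111[1]1_   read 1 → write 1, move left, go to s1
s1 | 1__11[1]11_   read 1 → write _, move right, go to s1
s1 | 1__11_[1]1_   read 1 → write _, move right, go to s1
s1 | 1__11__[1]_   read 1 → write _, move right, go to s1
s1 | 1__11___[_]   read _ → write 1, move left, go to s2
s2 | 1__11__[_]1
The non-blank tape span at halt is 1__11___1.

1__11___1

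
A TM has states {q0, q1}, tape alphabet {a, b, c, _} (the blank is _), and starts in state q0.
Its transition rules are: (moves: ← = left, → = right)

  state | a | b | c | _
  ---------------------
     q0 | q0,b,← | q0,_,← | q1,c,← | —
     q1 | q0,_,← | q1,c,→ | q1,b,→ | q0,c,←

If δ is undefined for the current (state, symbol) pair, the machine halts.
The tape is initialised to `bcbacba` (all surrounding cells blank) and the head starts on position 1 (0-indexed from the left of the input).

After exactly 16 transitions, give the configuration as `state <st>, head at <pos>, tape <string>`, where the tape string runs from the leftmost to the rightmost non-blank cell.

state q0, head at -1, tape cccba

state=q0 head=1 tape=_b[c]bacba   (q0,c)→(q1,c,←)
state=q1 head=0 tape=_[b]cbacba   (q1,b)→(q1,c,→)
state=q1 head=1 tape=_c[c]bacba   (q1,c)→(q1,b,→)
state=q1 head=2 tape=_cb[b]acba   (q1,b)→(q1,c,→)
state=q1 head=3 tape=_cbc[a]cba   (q1,a)→(q0,_,←)
state=q0 head=2 tape=_cb[c]_cba   (q0,c)→(q1,c,←)
state=q1 head=1 tape=_c[b]c_cba   (q1,b)→(q1,c,→)
state=q1 head=2 tape=_cc[c]_cba   (q1,c)→(q1,b,→)
state=q1 head=3 tape=_ccb[_]cba   (q1,_)→(q0,c,←)
state=q0 head=2 tape=_cc[b]ccba   (q0,b)→(q0,_,←)
state=q0 head=1 tape=_c[c]_ccba   (q0,c)→(q1,c,←)
state=q1 head=0 tape=_[c]c_ccba   (q1,c)→(q1,b,→)
state=q1 head=1 tape=_b[c]_ccba   (q1,c)→(q1,b,→)
state=q1 head=2 tape=_bb[_]ccba   (q1,_)→(q0,c,←)
state=q0 head=1 tape=_b[b]cccba   (q0,b)→(q0,_,←)
state=q0 head=0 tape=_[b]_cccba   (q0,b)→(q0,_,←)
state=q0 head=-1 tape=[_]__cccba
After 16 steps: state q0, head at -1, tape cccba.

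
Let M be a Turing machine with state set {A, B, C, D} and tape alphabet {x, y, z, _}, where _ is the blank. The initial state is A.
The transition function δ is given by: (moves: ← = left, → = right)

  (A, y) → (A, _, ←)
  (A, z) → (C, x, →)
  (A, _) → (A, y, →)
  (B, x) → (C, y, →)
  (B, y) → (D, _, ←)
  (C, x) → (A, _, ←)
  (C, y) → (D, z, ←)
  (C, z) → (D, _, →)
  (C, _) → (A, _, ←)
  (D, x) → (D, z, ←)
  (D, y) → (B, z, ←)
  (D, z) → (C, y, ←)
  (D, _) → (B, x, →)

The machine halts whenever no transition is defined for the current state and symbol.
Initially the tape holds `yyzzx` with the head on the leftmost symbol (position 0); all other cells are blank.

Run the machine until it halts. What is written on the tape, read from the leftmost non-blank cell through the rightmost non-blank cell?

yyyyxxz

state=A head=0 tape=__[y]yzzx   (A,y)→(A,_,←)
state=A head=-1 tape=_[_]_yzzx   (A,_)→(A,y,→)
state=A head=0 tape=_y[_]yzzx   (A,_)→(A,y,→)
state=A head=1 tape=_yy[y]zzx   (A,y)→(A,_,←)
state=A head=0 tape=_y[y]_zzx   (A,y)→(A,_,←)
state=A head=-1 tape=_[y]__zzx   (A,y)→(A,_,←)
state=A head=-2 tape=[_]___zzx   (A,_)→(A,y,→)
state=A head=-1 tape=y[_]__zzx   (A,_)→(A,y,→)
state=A head=0 tape=yy[_]_zzx   (A,_)→(A,y,→)
state=A head=1 tape=yyy[_]zzx   (A,_)→(A,y,→)
state=A head=2 tape=yyyy[z]zx   (A,z)→(C,x,→)
state=C head=3 tape=yyyyx[z]x   (C,z)→(D,_,→)
state=D head=4 tape=yyyyx_[x]   (D,x)→(D,z,←)
state=D head=3 tape=yyyyx[_]z   (D,_)→(B,x,→)
state=B head=4 tape=yyyyxx[z]
The non-blank tape span at halt is yyyyxxz.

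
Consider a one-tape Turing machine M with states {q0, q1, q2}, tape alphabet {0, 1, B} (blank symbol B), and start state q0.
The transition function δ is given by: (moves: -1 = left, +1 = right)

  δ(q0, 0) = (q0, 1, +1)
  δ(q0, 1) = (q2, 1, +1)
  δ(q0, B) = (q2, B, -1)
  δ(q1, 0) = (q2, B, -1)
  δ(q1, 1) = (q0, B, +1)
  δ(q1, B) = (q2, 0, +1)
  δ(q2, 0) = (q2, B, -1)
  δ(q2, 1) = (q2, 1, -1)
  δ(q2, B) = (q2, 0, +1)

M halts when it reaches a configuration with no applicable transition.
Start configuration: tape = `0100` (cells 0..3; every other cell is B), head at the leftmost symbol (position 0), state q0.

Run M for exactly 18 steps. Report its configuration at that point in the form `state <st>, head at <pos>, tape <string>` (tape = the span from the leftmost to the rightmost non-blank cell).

q0 | BBB[0]100   read 0 → write 1, move +1, go to q0
q0 | BBB1[1]00   read 1 → write 1, move +1, go to q2
q2 | BBB11[0]0   read 0 → write B, move -1, go to q2
q2 | BBB1[1]B0   read 1 → write 1, move -1, go to q2
q2 | BBB[1]1B0   read 1 → write 1, move -1, go to q2
q2 | BB[B]11B0   read B → write 0, move +1, go to q2
q2 | BB0[1]1B0   read 1 → write 1, move -1, go to q2
q2 | BB[0]11B0   read 0 → write B, move -1, go to q2
q2 | B[B]B11B0   read B → write 0, move +1, go to q2
q2 | B0[B]11B0   read B → write 0, move +1, go to q2
q2 | B00[1]1B0   read 1 → write 1, move -1, go to q2
q2 | B0[0]11B0   read 0 → write B, move -1, go to q2
q2 | B[0]B11B0   read 0 → write B, move -1, go to q2
q2 | [B]BB11B0   read B → write 0, move +1, go to q2
q2 | 0[B]B11B0   read B → write 0, move +1, go to q2
q2 | 00[B]11B0   read B → write 0, move +1, go to q2
q2 | 000[1]1B0   read 1 → write 1, move -1, go to q2
q2 | 00[0]11B0   read 0 → write B, move -1, go to q2
q2 | 0[0]B11B0
After 18 steps: state q2, head at -2, tape 00B11B0.

state q2, head at -2, tape 00B11B0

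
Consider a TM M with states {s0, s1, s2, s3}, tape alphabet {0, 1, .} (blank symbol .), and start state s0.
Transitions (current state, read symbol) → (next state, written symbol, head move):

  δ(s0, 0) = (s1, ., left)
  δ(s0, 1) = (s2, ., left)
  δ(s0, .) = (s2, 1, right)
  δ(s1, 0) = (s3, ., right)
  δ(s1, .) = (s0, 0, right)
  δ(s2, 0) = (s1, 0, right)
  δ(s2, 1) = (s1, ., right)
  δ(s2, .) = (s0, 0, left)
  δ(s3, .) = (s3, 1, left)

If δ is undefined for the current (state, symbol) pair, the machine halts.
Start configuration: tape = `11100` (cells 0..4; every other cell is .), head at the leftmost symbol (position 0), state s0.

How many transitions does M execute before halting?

15

state=s0 head=0 tape=..[1]1100   (s0,1)→(s2,.,left)
state=s2 head=-1 tape=.[.].1100   (s2,.)→(s0,0,left)
state=s0 head=-2 tape=[.]0.1100   (s0,.)→(s2,1,right)
state=s2 head=-1 tape=1[0].1100   (s2,0)→(s1,0,right)
state=s1 head=0 tape=10[.]1100   (s1,.)→(s0,0,right)
state=s0 head=1 tape=100[1]100   (s0,1)→(s2,.,left)
state=s2 head=0 tape=10[0].100   (s2,0)→(s1,0,right)
state=s1 head=1 tape=100[.]100   (s1,.)→(s0,0,right)
state=s0 head=2 tape=1000[1]00   (s0,1)→(s2,.,left)
state=s2 head=1 tape=100[0].00   (s2,0)→(s1,0,right)
state=s1 head=2 tape=1000[.]00   (s1,.)→(s0,0,right)
state=s0 head=3 tape=10000[0]0   (s0,0)→(s1,.,left)
state=s1 head=2 tape=1000[0].0   (s1,0)→(s3,.,right)
state=s3 head=3 tape=1000.[.]0   (s3,.)→(s3,1,left)
state=s3 head=2 tape=1000[.]10   (s3,.)→(s3,1,left)
state=s3 head=1 tape=100[0]110
M halts after 15 transitions.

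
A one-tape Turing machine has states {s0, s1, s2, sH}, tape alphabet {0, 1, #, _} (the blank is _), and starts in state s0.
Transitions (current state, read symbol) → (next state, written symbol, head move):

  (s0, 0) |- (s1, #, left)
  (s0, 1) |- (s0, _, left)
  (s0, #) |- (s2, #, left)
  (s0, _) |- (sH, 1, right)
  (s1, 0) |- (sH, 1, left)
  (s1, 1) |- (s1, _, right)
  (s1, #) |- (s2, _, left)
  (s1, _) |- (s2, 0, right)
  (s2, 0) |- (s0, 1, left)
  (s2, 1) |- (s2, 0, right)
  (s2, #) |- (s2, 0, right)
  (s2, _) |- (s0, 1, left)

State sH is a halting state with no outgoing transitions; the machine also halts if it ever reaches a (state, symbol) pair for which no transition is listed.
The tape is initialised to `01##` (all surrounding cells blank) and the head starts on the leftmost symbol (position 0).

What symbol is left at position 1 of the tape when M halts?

state=s0 head=0 tape=_[0]1##_   (s0,0)→(s1,#,left)
state=s1 head=-1 tape=[_]#1##_   (s1,_)→(s2,0,right)
state=s2 head=0 tape=0[#]1##_   (s2,#)→(s2,0,right)
state=s2 head=1 tape=00[1]##_   (s2,1)→(s2,0,right)
state=s2 head=2 tape=000[#]#_   (s2,#)→(s2,0,right)
state=s2 head=3 tape=0000[#]_   (s2,#)→(s2,0,right)
state=s2 head=4 tape=00000[_]   (s2,_)→(s0,1,left)
state=s0 head=3 tape=0000[0]1   (s0,0)→(s1,#,left)
state=s1 head=2 tape=000[0]#1   (s1,0)→(sH,1,left)
state=sH head=1 tape=00[0]1#1
Cell 1 holds 0 when M halts.

0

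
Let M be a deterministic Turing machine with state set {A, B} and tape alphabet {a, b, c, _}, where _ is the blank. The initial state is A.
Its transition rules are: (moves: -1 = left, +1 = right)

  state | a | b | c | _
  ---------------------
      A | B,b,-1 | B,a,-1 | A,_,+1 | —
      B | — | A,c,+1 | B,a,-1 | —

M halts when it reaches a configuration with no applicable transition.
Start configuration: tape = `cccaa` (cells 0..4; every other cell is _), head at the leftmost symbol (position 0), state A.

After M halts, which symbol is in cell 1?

state=A head=0 tape=[c]ccaa   (A,c)→(A,_,+1)
state=A head=1 tape=_[c]caa   (A,c)→(A,_,+1)
state=A head=2 tape=__[c]aa   (A,c)→(A,_,+1)
state=A head=3 tape=___[a]a   (A,a)→(B,b,-1)
state=B head=2 tape=__[_]ba
Cell 1 holds _ when M halts.

_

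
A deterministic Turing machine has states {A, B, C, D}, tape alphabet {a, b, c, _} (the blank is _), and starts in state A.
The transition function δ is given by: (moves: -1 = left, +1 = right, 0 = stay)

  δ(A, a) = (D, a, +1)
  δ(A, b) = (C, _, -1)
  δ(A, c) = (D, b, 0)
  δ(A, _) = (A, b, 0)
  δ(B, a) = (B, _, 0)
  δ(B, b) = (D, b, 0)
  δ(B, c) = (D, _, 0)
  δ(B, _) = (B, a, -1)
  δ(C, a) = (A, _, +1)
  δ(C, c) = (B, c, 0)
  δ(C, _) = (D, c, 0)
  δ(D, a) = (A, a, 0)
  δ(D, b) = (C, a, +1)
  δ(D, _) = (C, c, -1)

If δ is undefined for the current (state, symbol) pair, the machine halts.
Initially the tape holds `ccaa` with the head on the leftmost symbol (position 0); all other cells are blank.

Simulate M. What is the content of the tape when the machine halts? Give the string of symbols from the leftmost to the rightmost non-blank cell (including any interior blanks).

a__ac

state=A head=0 tape=[c]caa__   (A,c)→(D,b,0)
state=D head=0 tape=[b]caa__   (D,b)→(C,a,+1)
state=C head=1 tape=a[c]aa__   (C,c)→(B,c,0)
state=B head=1 tape=a[c]aa__   (B,c)→(D,_,0)
state=D head=1 tape=a[_]aa__   (D,_)→(C,c,-1)
state=C head=0 tape=[a]caa__   (C,a)→(A,_,+1)
state=A head=1 tape=_[c]aa__   (A,c)→(D,b,0)
state=D head=1 tape=_[b]aa__   (D,b)→(C,a,+1)
state=C head=2 tape=_a[a]a__   (C,a)→(A,_,+1)
state=A head=3 tape=_a_[a]__   (A,a)→(D,a,+1)
state=D head=4 tape=_a_a[_]_   (D,_)→(C,c,-1)
state=C head=3 tape=_a_[a]c_   (C,a)→(A,_,+1)
state=A head=4 tape=_a__[c]_   (A,c)→(D,b,0)
state=D head=4 tape=_a__[b]_   (D,b)→(C,a,+1)
state=C head=5 tape=_a__a[_]   (C,_)→(D,c,0)
state=D head=5 tape=_a__a[c]
The non-blank tape span at halt is a__ac.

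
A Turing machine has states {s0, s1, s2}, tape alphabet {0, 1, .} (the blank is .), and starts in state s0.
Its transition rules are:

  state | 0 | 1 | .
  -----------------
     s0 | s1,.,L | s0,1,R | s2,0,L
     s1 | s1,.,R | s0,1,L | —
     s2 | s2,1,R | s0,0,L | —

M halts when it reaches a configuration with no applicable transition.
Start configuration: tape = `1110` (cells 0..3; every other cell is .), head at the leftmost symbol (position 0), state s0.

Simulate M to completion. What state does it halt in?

state=s0 head=0 tape=..[1]110   (s0,1)→(s0,1,R)
state=s0 head=1 tape=..1[1]10   (s0,1)→(s0,1,R)
state=s0 head=2 tape=..11[1]0   (s0,1)→(s0,1,R)
state=s0 head=3 tape=..111[0]   (s0,0)→(s1,.,L)
state=s1 head=2 tape=..11[1].   (s1,1)→(s0,1,L)
state=s0 head=1 tape=..1[1]1.   (s0,1)→(s0,1,R)
state=s0 head=2 tape=..11[1].   (s0,1)→(s0,1,R)
state=s0 head=3 tape=..111[.]   (s0,.)→(s2,0,L)
state=s2 head=2 tape=..11[1]0   (s2,1)→(s0,0,L)
state=s0 head=1 tape=..1[1]00   (s0,1)→(s0,1,R)
state=s0 head=2 tape=..11[0]0   (s0,0)→(s1,.,L)
state=s1 head=1 tape=..1[1].0   (s1,1)→(s0,1,L)
state=s0 head=0 tape=..[1]1.0   (s0,1)→(s0,1,R)
state=s0 head=1 tape=..1[1].0   (s0,1)→(s0,1,R)
state=s0 head=2 tape=..11[.]0   (s0,.)→(s2,0,L)
state=s2 head=1 tape=..1[1]00   (s2,1)→(s0,0,L)
state=s0 head=0 tape=..[1]000   (s0,1)→(s0,1,R)
state=s0 head=1 tape=..1[0]00   (s0,0)→(s1,.,L)
state=s1 head=0 tape=..[1].00   (s1,1)→(s0,1,L)
state=s0 head=-1 tape=.[.]1.00   (s0,.)→(s2,0,L)
state=s2 head=-2 tape=[.]01.00
No transition is defined for (s2, .); M halts in state s2.

s2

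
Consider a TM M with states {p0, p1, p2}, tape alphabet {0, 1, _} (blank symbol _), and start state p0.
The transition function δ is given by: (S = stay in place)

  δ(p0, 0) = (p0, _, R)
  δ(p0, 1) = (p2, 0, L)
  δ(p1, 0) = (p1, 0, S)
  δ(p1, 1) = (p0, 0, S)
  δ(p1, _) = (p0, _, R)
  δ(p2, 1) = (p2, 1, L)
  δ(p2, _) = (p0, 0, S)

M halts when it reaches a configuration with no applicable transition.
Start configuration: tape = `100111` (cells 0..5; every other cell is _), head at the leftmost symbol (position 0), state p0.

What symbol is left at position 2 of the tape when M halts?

state=p0 head=0 tape=_[1]00111_   (p0,1)→(p2,0,L)
state=p2 head=-1 tape=[_]000111_   (p2,_)→(p0,0,S)
state=p0 head=-1 tape=[0]000111_   (p0,0)→(p0,_,R)
state=p0 head=0 tape=_[0]00111_   (p0,0)→(p0,_,R)
state=p0 head=1 tape=__[0]0111_   (p0,0)→(p0,_,R)
state=p0 head=2 tape=___[0]111_   (p0,0)→(p0,_,R)
state=p0 head=3 tape=____[1]11_   (p0,1)→(p2,0,L)
state=p2 head=2 tape=___[_]011_   (p2,_)→(p0,0,S)
state=p0 head=2 tape=___[0]011_   (p0,0)→(p0,_,R)
state=p0 head=3 tape=____[0]11_   (p0,0)→(p0,_,R)
state=p0 head=4 tape=_____[1]1_   (p0,1)→(p2,0,L)
state=p2 head=3 tape=____[_]01_   (p2,_)→(p0,0,S)
state=p0 head=3 tape=____[0]01_   (p0,0)→(p0,_,R)
state=p0 head=4 tape=_____[0]1_   (p0,0)→(p0,_,R)
state=p0 head=5 tape=______[1]_   (p0,1)→(p2,0,L)
state=p2 head=4 tape=_____[_]0_   (p2,_)→(p0,0,S)
state=p0 head=4 tape=_____[0]0_   (p0,0)→(p0,_,R)
state=p0 head=5 tape=______[0]_   (p0,0)→(p0,_,R)
state=p0 head=6 tape=_______[_]
Cell 2 holds _ when M halts.

_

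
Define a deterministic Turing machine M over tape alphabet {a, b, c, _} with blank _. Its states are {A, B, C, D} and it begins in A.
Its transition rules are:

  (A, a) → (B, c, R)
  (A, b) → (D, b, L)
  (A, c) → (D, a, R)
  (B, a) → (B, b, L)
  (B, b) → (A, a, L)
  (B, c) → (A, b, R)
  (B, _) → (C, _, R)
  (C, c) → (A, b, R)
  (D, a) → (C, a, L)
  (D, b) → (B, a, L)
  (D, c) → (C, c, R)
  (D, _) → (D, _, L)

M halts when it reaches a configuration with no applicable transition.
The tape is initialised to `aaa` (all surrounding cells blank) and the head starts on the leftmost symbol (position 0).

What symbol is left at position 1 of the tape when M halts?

b

A | _[a]aa   read a → write c, move R, go to B
B | _c[a]a   read a → write b, move L, go to B
B | _[c]ba   read c → write b, move R, go to A
A | _b[b]a   read b → write b, move L, go to D
D | _[b]ba   read b → write a, move L, go to B
B | [_]aba   read _ → write _, move R, go to C
C | _[a]ba
Cell 1 holds b when M halts.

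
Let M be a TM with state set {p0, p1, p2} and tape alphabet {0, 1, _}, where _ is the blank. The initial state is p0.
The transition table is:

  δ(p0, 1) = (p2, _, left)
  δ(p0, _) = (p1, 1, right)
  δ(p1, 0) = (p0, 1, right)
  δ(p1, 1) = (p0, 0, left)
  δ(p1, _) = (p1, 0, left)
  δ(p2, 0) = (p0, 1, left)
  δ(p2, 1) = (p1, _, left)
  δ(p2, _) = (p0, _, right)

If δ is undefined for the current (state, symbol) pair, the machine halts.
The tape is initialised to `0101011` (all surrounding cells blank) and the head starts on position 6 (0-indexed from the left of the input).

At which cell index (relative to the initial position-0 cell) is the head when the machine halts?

p0 | _010101[1]   read 1 → write _, move left, go to p2
p2 | _01010[1]_   read 1 → write _, move left, go to p1
p1 | _0101[0]__   read 0 → write 1, move right, go to p0
p0 | _01011[_]_   read _ → write 1, move right, go to p1
p1 | _010111[_]   read _ → write 0, move left, go to p1
p1 | _01011[1]0   read 1 → write 0, move left, go to p0
p0 | _0101[1]00   read 1 → write _, move left, go to p2
p2 | _010[1]_00   read 1 → write _, move left, go to p1
p1 | _01[0]__00   read 0 → write 1, move right, go to p0
p0 | _011[_]_00   read _ → write 1, move right, go to p1
p1 | _0111[_]00   read _ → write 0, move left, go to p1
p1 | _011[1]000   read 1 → write 0, move left, go to p0
p0 | _01[1]0000   read 1 → write _, move left, go to p2
p2 | _0[1]_0000   read 1 → write _, move left, go to p1
p1 | _[0]__0000   read 0 → write 1, move right, go to p0
p0 | _1[_]_0000   read _ → write 1, move right, go to p1
p1 | _11[_]0000   read _ → write 0, move left, go to p1
p1 | _1[1]00000   read 1 → write 0, move left, go to p0
p0 | _[1]000000   read 1 → write _, move left, go to p2
p2 | [_]_000000   read _ → write _, move right, go to p0
p0 | _[_]000000   read _ → write 1, move right, go to p1
p1 | _1[0]00000   read 0 → write 1, move right, go to p0
p0 | _11[0]0000
At halt the head is at cell 2.

2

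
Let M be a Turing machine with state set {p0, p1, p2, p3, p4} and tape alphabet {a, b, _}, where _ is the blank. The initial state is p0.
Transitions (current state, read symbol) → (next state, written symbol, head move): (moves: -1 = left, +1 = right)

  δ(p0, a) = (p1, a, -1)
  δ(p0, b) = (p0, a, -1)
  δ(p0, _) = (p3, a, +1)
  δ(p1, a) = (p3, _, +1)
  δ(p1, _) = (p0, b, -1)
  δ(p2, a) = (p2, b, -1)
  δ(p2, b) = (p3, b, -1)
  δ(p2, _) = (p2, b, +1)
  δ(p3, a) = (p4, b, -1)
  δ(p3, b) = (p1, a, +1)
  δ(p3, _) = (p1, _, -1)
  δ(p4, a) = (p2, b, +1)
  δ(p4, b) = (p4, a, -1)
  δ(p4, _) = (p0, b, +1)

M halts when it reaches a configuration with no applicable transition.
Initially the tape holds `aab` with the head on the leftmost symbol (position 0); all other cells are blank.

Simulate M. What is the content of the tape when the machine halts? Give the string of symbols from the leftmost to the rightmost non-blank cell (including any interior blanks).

abaaab

state=p0 head=0 tape=___[a]ab   (p0,a)→(p1,a,-1)
state=p1 head=-1 tape=__[_]aab   (p1,_)→(p0,b,-1)
state=p0 head=-2 tape=_[_]baab   (p0,_)→(p3,a,+1)
state=p3 head=-1 tape=_a[b]aab   (p3,b)→(p1,a,+1)
state=p1 head=0 tape=_aa[a]ab   (p1,a)→(p3,_,+1)
state=p3 head=1 tape=_aa_[a]b   (p3,a)→(p4,b,-1)
state=p4 head=0 tape=_aa[_]bb   (p4,_)→(p0,b,+1)
state=p0 head=1 tape=_aab[b]b   (p0,b)→(p0,a,-1)
state=p0 head=0 tape=_aa[b]ab   (p0,b)→(p0,a,-1)
state=p0 head=-1 tape=_a[a]aab   (p0,a)→(p1,a,-1)
state=p1 head=-2 tape=_[a]aaab   (p1,a)→(p3,_,+1)
state=p3 head=-1 tape=__[a]aab   (p3,a)→(p4,b,-1)
state=p4 head=-2 tape=_[_]baab   (p4,_)→(p0,b,+1)
state=p0 head=-1 tape=_b[b]aab   (p0,b)→(p0,a,-1)
state=p0 head=-2 tape=_[b]aaab   (p0,b)→(p0,a,-1)
state=p0 head=-3 tape=[_]aaaab   (p0,_)→(p3,a,+1)
state=p3 head=-2 tape=a[a]aaab   (p3,a)→(p4,b,-1)
state=p4 head=-3 tape=[a]baaab   (p4,a)→(p2,b,+1)
state=p2 head=-2 tape=b[b]aaab   (p2,b)→(p3,b,-1)
state=p3 head=-3 tape=[b]baaab   (p3,b)→(p1,a,+1)
state=p1 head=-2 tape=a[b]aaab
The non-blank tape span at halt is abaaab.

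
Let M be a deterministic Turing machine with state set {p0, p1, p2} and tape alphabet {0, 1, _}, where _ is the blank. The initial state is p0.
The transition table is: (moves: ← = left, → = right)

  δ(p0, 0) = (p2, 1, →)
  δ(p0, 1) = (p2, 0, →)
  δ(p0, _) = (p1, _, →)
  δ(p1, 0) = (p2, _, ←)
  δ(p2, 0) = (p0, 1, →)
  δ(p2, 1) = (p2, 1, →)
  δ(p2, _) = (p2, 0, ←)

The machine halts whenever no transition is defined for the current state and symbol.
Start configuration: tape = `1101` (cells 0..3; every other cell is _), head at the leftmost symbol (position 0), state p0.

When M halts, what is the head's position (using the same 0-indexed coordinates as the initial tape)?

p0 | [1]101____   read 1 → write 0, move →, go to p2
p2 | 0[1]01____   read 1 → write 1, move →, go to p2
p2 | 01[0]1____   read 0 → write 1, move →, go to p0
p0 | 011[1]____   read 1 → write 0, move →, go to p2
p2 | 0110[_]___   read _ → write 0, move ←, go to p2
p2 | 011[0]0___   read 0 → write 1, move →, go to p0
p0 | 0111[0]___   read 0 → write 1, move →, go to p2
p2 | 01111[_]__   read _ → write 0, move ←, go to p2
p2 | 0111[1]0__   read 1 → write 1, move →, go to p2
p2 | 01111[0]__   read 0 → write 1, move →, go to p0
p0 | 011111[_]_   read _ → write _, move →, go to p1
p1 | 011111_[_]
At halt the head is at cell 7.

7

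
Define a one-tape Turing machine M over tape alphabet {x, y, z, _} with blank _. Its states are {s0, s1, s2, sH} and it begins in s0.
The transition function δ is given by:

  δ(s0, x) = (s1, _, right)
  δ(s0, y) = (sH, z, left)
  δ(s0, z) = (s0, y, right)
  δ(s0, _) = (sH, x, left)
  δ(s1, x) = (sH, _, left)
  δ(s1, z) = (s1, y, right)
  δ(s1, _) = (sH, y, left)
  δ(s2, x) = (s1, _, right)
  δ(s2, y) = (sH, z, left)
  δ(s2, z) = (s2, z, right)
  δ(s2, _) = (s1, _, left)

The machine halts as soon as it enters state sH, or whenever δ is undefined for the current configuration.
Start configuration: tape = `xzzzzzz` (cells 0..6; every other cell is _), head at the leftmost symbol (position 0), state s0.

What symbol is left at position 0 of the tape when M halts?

_

s0 | [x]zzzzzz_   read x → write _, move right, go to s1
s1 | _[z]zzzzz_   read z → write y, move right, go to s1
s1 | _y[z]zzzz_   read z → write y, move right, go to s1
s1 | _yy[z]zzz_   read z → write y, move right, go to s1
s1 | _yyy[z]zz_   read z → write y, move right, go to s1
s1 | _yyyy[z]z_   read z → write y, move right, go to s1
s1 | _yyyyy[z]_   read z → write y, move right, go to s1
s1 | _yyyyyy[_]   read _ → write y, move left, go to sH
sH | _yyyyy[y]y
Cell 0 holds _ when M halts.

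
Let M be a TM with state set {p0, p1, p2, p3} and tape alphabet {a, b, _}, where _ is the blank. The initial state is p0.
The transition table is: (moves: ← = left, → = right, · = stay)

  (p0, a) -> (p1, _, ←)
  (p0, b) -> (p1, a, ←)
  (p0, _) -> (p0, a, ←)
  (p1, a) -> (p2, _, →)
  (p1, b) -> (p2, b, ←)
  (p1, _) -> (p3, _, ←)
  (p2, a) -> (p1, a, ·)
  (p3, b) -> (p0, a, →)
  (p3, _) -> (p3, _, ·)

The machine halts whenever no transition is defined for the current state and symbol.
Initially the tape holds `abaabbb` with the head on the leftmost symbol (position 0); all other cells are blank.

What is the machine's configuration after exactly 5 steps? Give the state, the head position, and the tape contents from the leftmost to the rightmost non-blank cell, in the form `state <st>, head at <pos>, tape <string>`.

state p3, head at -2, tape baabbb

p0 | __[a]baabbb   read a → write _, move ←, go to p1
p1 | _[_]_baabbb   read _ → write _, move ←, go to p3
p3 | [_]__baabbb   read _ → write _, move ·, go to p3
p3 | [_]__baabbb   read _ → write _, move ·, go to p3
p3 | [_]__baabbb   read _ → write _, move ·, go to p3
p3 | [_]__baabbb
After 5 steps: state p3, head at -2, tape baabbb.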